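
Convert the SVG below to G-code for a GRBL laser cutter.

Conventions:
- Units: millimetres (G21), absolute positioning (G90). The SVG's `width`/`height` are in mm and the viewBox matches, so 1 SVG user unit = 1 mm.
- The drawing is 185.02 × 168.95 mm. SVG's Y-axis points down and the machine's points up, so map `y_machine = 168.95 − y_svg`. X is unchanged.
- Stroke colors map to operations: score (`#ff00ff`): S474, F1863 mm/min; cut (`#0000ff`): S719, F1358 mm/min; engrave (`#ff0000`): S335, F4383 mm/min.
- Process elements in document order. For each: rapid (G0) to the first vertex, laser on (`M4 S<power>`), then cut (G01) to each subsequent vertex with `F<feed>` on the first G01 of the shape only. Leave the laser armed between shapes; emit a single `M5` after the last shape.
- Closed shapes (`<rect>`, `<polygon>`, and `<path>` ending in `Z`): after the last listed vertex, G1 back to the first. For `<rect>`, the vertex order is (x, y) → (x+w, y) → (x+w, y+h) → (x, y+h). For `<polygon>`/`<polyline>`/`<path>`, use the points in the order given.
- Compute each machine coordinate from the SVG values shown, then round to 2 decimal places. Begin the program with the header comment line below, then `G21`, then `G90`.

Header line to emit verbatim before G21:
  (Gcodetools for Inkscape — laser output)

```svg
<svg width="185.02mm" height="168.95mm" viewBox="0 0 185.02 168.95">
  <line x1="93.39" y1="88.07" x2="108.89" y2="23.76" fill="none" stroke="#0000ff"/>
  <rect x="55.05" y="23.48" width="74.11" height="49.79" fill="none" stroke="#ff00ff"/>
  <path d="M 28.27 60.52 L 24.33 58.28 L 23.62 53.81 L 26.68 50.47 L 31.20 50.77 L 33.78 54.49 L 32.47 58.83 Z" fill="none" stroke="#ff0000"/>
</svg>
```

viewBox `0 0 185.02 168.95` with mm width/height → 1 unit = 1 mm. Flip: y_m = 168.95 − y_svg.

**Shape 1** — `<line>` line segment, stroke `#0000ff` → cut (S719, F1358). Machine vertices: (93.39,80.88) → (108.89,145.19). Open path.

**Shape 2** — `<rect>` rectangle, stroke `#ff00ff` → score (S474, F1863). Machine vertices: (55.05,145.47) → (129.16,145.47) → (129.16,95.68) → (55.05,95.68) → (55.05,145.47). Closed: final G1 returns to the first vertex.

**Shape 3** — `<path>` regular polygon, stroke `#ff0000` → engrave (S335, F4383). Machine vertices: (28.27,108.43) → (24.33,110.67) → (23.62,115.14) → (26.68,118.48) → (31.20,118.18) → (33.78,114.46) → (32.47,110.12) → (28.27,108.43). Closed: final G1 returns to the first vertex.

(Gcodetools for Inkscape — laser output)
G21
G90
G0 X93.39 Y80.88
M4 S719
G01 X108.89 Y145.19 F1358
G0 X55.05 Y145.47
M4 S474
G01 X129.16 Y145.47 F1863
G01 X129.16 Y95.68
G01 X55.05 Y95.68
G01 X55.05 Y145.47
G0 X28.27 Y108.43
M4 S335
G01 X24.33 Y110.67 F4383
G01 X23.62 Y115.14
G01 X26.68 Y118.48
G01 X31.20 Y118.18
G01 X33.78 Y114.46
G01 X32.47 Y110.12
G01 X28.27 Y108.43
M5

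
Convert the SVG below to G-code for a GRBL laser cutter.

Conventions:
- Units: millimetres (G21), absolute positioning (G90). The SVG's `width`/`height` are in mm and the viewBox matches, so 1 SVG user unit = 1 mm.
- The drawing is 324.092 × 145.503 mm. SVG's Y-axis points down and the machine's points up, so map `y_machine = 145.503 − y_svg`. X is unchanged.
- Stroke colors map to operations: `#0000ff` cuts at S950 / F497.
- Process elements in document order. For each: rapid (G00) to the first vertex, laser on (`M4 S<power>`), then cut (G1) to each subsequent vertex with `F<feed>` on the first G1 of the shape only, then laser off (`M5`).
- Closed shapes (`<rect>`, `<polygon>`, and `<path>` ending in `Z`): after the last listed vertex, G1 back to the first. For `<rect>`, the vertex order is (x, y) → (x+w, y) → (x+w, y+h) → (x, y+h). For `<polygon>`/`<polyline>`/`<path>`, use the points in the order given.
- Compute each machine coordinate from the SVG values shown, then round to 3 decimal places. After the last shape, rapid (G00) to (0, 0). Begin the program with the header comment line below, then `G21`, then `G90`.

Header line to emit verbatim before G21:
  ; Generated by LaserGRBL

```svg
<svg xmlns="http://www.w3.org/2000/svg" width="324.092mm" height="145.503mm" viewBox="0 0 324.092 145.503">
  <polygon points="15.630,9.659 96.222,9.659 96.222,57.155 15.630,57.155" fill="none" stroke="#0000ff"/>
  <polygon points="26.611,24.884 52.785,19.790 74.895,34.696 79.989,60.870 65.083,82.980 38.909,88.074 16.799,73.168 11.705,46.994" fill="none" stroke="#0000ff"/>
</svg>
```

; Generated by LaserGRBL
G21
G90
G00 X15.630 Y135.844
M4 S950
G1 X96.222 Y135.844 F497
G1 X96.222 Y88.348
G1 X15.630 Y88.348
G1 X15.630 Y135.844
M5
G00 X26.611 Y120.619
M4 S950
G1 X52.785 Y125.713 F497
G1 X74.895 Y110.807
G1 X79.989 Y84.633
G1 X65.083 Y62.523
G1 X38.909 Y57.429
G1 X16.799 Y72.335
G1 X11.705 Y98.509
G1 X26.611 Y120.619
M5
G00 X0.000 Y0.000

Since the viewBox matches the mm dimensions, user units are millimetres directly. The only transform is the Y-flip y_m = 145.503 − y_svg.

Shape 1 is a rectangle drawn with `<polygon>`. Its stroke #0000ff means cut at S950, F497. After flipping Y the toolpath is (15.630,135.844) → (96.222,135.844) → (96.222,88.348) → (15.630,88.348) → (15.630,135.844), returning to the start.

Shape 2 is a regular polygon drawn with `<polygon>`. Its stroke #0000ff means cut at S950, F497. After flipping Y the toolpath is (26.611,120.619) → (52.785,125.713) → (74.895,110.807) → (79.989,84.633) → (65.083,62.523) → (38.909,57.429) → (16.799,72.335) → (11.705,98.509) → (26.611,120.619), returning to the start.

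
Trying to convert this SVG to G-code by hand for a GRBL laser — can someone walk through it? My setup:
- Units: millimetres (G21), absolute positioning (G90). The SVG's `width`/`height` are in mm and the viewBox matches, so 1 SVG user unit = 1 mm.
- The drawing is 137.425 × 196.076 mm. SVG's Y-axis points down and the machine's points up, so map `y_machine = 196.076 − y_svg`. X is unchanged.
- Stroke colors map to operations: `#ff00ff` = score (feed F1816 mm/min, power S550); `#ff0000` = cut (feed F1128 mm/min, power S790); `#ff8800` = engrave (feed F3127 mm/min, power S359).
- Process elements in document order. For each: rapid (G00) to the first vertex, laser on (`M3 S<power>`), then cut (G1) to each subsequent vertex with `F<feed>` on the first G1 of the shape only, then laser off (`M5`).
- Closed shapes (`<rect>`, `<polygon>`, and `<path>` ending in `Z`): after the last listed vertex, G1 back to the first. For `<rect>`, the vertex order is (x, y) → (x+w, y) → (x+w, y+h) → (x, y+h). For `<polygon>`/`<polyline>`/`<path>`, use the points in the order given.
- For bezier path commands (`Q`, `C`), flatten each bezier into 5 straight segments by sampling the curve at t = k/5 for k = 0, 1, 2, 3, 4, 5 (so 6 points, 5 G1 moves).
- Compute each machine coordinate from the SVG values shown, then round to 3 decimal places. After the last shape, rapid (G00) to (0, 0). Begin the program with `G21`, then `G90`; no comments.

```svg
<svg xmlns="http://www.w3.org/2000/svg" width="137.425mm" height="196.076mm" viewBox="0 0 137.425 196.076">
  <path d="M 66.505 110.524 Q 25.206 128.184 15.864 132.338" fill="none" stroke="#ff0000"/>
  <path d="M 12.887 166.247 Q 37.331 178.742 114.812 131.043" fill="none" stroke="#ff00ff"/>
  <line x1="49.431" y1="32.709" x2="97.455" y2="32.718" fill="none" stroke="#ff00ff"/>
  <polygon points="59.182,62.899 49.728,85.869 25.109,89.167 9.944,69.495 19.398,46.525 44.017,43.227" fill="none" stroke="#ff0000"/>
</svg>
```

1 u = 1 mm; y_m = 196.076 − y.

[1] `<path>` quadratic bezier, #ff0000→cut S790 F1128: (66.505,85.552) → (51.264,79.028) → (38.579,73.585) → (28.451,69.222) → (20.879,65.940) → (15.864,63.738)

[2] `<path>` quadratic bezier, #ff00ff→score S550 F1816: (12.887,29.829) → (24.786,27.239) → (40.928,29.464) → (61.313,36.505) → (85.941,48.361) → (114.812,65.033)

[3] `<line>` line segment, #ff00ff→score S550 F1816: (49.431,163.367) → (97.455,163.358)

[4] `<polygon>` regular polygon, #ff0000→cut S790 F1128: (59.182,133.177) → (49.728,110.207) → (25.109,106.909) → (9.944,126.581) → (19.398,149.551) → (44.017,152.849) → (59.182,133.177) (closed)

G21
G90
G00 X66.505 Y85.552
M3 S790
G1 X51.264 Y79.028 F1128
G1 X38.579 Y73.585
G1 X28.451 Y69.222
G1 X20.879 Y65.940
G1 X15.864 Y63.738
M5
G00 X12.887 Y29.829
M3 S550
G1 X24.786 Y27.239 F1816
G1 X40.928 Y29.464
G1 X61.313 Y36.505
G1 X85.941 Y48.361
G1 X114.812 Y65.033
M5
G00 X49.431 Y163.367
M3 S550
G1 X97.455 Y163.358 F1816
M5
G00 X59.182 Y133.177
M3 S790
G1 X49.728 Y110.207 F1128
G1 X25.109 Y106.909
G1 X9.944 Y126.581
G1 X19.398 Y149.551
G1 X44.017 Y152.849
G1 X59.182 Y133.177
M5
G00 X0.000 Y0.000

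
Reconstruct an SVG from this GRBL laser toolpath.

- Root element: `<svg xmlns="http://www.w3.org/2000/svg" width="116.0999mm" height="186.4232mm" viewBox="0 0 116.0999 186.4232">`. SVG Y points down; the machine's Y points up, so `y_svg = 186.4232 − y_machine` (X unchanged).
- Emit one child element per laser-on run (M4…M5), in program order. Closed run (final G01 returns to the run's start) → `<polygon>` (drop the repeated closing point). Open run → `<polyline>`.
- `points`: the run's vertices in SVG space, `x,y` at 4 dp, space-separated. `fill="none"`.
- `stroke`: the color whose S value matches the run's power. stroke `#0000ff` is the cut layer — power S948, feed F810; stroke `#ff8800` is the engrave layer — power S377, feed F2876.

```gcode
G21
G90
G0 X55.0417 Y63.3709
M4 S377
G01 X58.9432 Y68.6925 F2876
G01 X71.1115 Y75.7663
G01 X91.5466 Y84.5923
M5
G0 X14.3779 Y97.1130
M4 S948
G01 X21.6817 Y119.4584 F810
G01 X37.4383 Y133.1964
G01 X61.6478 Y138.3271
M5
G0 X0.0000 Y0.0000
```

Machine Y-up, SVG Y-down with viewBox height 186.4232, so y_svg = 186.4232 − y_machine; X carries over.

Run 1: the run's S377 means `#ff8800` (engrave). The run is open, so emit a `<polyline>` with points (Y-flipped): 55.0417,123.0523 58.9432,117.7307 71.1115,110.6569 91.5466,101.8309.

Run 2: S948 ⇒ cut layer `#0000ff`. The run is open, so emit a `<polyline>` with points (Y-flipped): 14.3779,89.3102 21.6817,66.9648 37.4383,53.2268 61.6478,48.0961.

<svg xmlns="http://www.w3.org/2000/svg" width="116.0999mm" height="186.4232mm" viewBox="0 0 116.0999 186.4232">
  <polyline points="55.0417,123.0523 58.9432,117.7307 71.1115,110.6569 91.5466,101.8309" fill="none" stroke="#ff8800"/>
  <polyline points="14.3779,89.3102 21.6817,66.9648 37.4383,53.2268 61.6478,48.0961" fill="none" stroke="#0000ff"/>
</svg>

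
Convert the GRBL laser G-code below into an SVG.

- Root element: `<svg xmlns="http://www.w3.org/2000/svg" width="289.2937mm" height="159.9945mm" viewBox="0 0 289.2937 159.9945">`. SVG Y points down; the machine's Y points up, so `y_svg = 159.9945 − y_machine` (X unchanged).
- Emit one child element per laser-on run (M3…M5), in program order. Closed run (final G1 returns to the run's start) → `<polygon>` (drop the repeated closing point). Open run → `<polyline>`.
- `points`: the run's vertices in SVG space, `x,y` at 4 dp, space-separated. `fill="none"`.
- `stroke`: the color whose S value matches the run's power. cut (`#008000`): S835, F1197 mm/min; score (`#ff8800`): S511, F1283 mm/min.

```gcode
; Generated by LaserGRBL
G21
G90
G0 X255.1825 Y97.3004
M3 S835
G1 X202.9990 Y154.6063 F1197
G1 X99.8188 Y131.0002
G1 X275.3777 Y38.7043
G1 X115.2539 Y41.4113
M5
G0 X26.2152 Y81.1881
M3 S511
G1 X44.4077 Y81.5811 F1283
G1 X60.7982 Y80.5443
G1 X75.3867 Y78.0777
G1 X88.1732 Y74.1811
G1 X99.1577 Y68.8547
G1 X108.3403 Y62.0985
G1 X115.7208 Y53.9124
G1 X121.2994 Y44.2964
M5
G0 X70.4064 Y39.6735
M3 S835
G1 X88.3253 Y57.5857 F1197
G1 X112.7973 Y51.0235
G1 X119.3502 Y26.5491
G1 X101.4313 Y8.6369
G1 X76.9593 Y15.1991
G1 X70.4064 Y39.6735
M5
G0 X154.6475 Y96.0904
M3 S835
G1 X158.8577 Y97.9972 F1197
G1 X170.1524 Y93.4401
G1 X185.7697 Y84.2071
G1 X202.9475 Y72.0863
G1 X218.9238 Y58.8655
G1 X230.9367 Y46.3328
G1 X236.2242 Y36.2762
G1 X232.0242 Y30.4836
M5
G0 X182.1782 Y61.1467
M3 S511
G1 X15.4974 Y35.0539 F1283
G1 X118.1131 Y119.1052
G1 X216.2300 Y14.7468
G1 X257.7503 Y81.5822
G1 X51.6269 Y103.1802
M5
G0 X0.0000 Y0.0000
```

<svg xmlns="http://www.w3.org/2000/svg" width="289.2937mm" height="159.9945mm" viewBox="0 0 289.2937 159.9945">
  <polyline points="255.1825,62.6941 202.9990,5.3882 99.8188,28.9943 275.3777,121.2902 115.2539,118.5832" fill="none" stroke="#008000"/>
  <polyline points="26.2152,78.8064 44.4077,78.4134 60.7982,79.4502 75.3867,81.9168 88.1732,85.8134 99.1577,91.1398 108.3403,97.8960 115.7208,106.0821 121.2994,115.6981" fill="none" stroke="#ff8800"/>
  <polygon points="70.4064,120.3210 88.3253,102.4088 112.7973,108.9710 119.3502,133.4454 101.4313,151.3576 76.9593,144.7954" fill="none" stroke="#008000"/>
  <polyline points="154.6475,63.9041 158.8577,61.9973 170.1524,66.5544 185.7697,75.7874 202.9475,87.9082 218.9238,101.1290 230.9367,113.6617 236.2242,123.7183 232.0242,129.5109" fill="none" stroke="#008000"/>
  <polyline points="182.1782,98.8478 15.4974,124.9406 118.1131,40.8893 216.2300,145.2477 257.7503,78.4123 51.6269,56.8143" fill="none" stroke="#ff8800"/>
</svg>

y_svg = 159.9945 − y_m.

[1] S835→`#008000` (cut); open run; points: 255.1825,62.6941 202.9990,5.3882 99.8188,28.9943 275.3777,121.2902 115.2539,118.5832

[2] S511→`#ff8800` (score); open run; points: 26.2152,78.8064 44.4077,78.4134 60.7982,79.4502 75.3867,81.9168 88.1732,85.8134 99.1577,91.1398 108.3403,97.8960 115.7208,106.0821 121.2994,115.6981

[3] S835→`#008000` (cut); closed run; points: 70.4064,120.3210 88.3253,102.4088 112.7973,108.9710 119.3502,133.4454 101.4313,151.3576 76.9593,144.7954

[4] S835→`#008000` (cut); open run; points: 154.6475,63.9041 158.8577,61.9973 170.1524,66.5544 185.7697,75.7874 202.9475,87.9082 218.9238,101.1290 230.9367,113.6617 236.2242,123.7183 232.0242,129.5109

[5] S511→`#ff8800` (score); open run; points: 182.1782,98.8478 15.4974,124.9406 118.1131,40.8893 216.2300,145.2477 257.7503,78.4123 51.6269,56.8143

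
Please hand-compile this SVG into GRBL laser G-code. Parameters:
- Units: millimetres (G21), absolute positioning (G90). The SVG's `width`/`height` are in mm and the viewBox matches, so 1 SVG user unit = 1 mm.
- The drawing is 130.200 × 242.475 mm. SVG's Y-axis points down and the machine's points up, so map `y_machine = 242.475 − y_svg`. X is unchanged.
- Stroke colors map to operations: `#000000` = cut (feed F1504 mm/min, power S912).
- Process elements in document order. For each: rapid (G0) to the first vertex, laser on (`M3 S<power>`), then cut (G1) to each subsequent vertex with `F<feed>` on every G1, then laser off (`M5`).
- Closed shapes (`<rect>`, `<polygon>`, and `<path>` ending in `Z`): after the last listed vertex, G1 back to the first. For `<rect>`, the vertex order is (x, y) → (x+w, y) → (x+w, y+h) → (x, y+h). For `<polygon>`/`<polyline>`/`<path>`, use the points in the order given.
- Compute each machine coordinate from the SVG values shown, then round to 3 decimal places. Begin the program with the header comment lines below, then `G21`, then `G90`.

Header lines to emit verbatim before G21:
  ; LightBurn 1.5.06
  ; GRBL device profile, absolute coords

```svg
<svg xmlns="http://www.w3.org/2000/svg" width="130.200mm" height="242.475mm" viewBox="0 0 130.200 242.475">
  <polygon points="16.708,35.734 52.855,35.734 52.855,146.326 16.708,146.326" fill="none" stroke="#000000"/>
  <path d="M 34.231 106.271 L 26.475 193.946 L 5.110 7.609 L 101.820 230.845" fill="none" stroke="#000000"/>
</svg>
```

; LightBurn 1.5.06
; GRBL device profile, absolute coords
G21
G90
G0 X16.708 Y206.741
M3 S912
G1 X52.855 Y206.741 F1504
G1 X52.855 Y96.149 F1504
G1 X16.708 Y96.149 F1504
G1 X16.708 Y206.741 F1504
M5
G0 X34.231 Y136.204
M3 S912
G1 X26.475 Y48.529 F1504
G1 X5.110 Y234.866 F1504
G1 X101.820 Y11.630 F1504
M5

viewBox `0 0 130.200 242.475` with mm width/height → 1 unit = 1 mm. Flip: y_m = 242.475 − y_svg.

**Shape 1** — `<polygon>` rectangle, stroke `#000000` → cut (S912, F1504). Machine vertices: (16.708,206.741) → (52.855,206.741) → (52.855,96.149) → (16.708,96.149) → (16.708,206.741). Closed: final G1 returns to the first vertex.

**Shape 2** — `<path>` open polyline, stroke `#000000` → cut (S912, F1504). Machine vertices: (34.231,136.204) → (26.475,48.529) → (5.110,234.866) → (101.820,11.630). Open path.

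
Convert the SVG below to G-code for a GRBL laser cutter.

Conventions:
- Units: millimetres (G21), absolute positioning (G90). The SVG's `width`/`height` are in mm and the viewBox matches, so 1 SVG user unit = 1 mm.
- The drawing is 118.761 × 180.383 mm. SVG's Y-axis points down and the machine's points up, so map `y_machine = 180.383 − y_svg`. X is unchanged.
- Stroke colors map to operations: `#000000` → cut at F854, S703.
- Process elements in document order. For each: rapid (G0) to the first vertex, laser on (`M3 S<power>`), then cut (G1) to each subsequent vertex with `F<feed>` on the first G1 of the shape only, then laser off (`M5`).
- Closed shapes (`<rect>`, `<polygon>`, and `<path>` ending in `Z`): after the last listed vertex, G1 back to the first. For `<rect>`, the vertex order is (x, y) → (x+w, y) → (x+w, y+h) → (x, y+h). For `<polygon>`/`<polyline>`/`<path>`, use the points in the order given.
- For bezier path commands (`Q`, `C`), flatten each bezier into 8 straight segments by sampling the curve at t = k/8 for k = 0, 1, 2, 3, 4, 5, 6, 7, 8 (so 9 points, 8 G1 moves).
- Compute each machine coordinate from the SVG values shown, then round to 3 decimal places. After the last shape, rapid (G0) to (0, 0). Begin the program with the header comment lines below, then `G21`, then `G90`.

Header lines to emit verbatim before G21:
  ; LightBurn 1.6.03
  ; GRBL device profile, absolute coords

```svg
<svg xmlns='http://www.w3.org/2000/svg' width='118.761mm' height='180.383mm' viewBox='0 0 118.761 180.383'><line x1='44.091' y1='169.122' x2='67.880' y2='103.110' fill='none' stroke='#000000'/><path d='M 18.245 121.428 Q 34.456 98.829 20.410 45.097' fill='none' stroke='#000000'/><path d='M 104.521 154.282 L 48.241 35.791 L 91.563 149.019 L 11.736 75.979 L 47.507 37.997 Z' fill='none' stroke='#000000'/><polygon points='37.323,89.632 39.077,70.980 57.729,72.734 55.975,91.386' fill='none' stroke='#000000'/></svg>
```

; LightBurn 1.6.03
; GRBL device profile, absolute coords
G21
G90
G0 X44.091 Y11.261
M3 S703
G1 X67.880 Y77.273 F854
M5
G0 X18.245 Y58.955
M3 S703
G1 X21.825 Y65.091 F854
G1 X24.459 Y72.200
G1 X26.148 Y80.282
G1 X26.892 Y89.337
G1 X26.690 Y99.365
G1 X25.542 Y110.366
G1 X23.449 Y122.339
G1 X20.410 Y135.286
M5
G0 X104.521 Y26.101
M3 S703
G1 X48.241 Y144.592 F854
G1 X91.563 Y31.364
G1 X11.736 Y104.404
G1 X47.507 Y142.386
G1 X104.521 Y26.101
M5
G0 X37.323 Y90.751
M3 S703
G1 X39.077 Y109.403 F854
G1 X57.729 Y107.649
G1 X55.975 Y88.997
G1 X37.323 Y90.751
M5
G0 X0.000 Y0.000

1 u = 1 mm; y_m = 180.383 − y.

[1] `<line>` line segment, #000000→cut S703 F854: (44.091,11.261) → (67.880,77.273)

[2] `<path>` quadratic bezier, #000000→cut S703 F854: (18.245,58.955) → (21.825,65.091) → (24.459,72.200) → (26.148,80.282) → (26.892,89.337) → (26.690,99.365) → (25.542,110.366) → (23.449,122.339) → (20.410,135.286)

[3] `<path>` closed polygon, #000000→cut S703 F854: (104.521,26.101) → (48.241,144.592) → (91.563,31.364) → (11.736,104.404) → (47.507,142.386) → (104.521,26.101) (closed)

[4] `<polygon>` regular polygon, #000000→cut S703 F854: (37.323,90.751) → (39.077,109.403) → (57.729,107.649) → (55.975,88.997) → (37.323,90.751) (closed)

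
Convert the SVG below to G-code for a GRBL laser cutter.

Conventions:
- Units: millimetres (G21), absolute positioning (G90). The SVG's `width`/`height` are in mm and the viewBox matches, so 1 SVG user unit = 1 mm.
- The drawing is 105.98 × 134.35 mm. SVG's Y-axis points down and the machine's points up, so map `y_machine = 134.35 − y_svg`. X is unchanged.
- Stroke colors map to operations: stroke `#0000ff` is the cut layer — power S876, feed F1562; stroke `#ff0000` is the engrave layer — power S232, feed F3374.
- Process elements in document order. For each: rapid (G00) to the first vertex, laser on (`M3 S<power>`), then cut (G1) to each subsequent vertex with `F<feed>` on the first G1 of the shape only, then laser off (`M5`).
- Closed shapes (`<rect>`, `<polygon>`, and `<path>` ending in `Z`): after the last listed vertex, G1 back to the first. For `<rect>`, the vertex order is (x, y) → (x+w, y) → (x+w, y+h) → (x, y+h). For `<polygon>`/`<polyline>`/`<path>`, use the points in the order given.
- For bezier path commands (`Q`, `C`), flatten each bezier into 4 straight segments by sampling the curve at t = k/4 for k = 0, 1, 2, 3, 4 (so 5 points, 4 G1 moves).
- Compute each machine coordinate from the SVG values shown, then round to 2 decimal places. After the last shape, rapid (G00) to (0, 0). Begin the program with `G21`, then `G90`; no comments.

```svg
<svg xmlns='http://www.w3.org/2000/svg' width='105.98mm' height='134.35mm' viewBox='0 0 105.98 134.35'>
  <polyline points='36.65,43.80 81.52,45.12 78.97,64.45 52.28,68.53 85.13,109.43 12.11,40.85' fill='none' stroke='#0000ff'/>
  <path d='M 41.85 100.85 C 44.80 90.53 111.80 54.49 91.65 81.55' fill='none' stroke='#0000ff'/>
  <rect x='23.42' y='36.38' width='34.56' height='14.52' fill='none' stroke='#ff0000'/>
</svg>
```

1 u = 1 mm; y_m = 134.35 − y.

[1] `<polyline>` open polyline, #0000ff→cut S876 F1562: (36.65,90.55) → (81.52,89.23) → (78.97,69.90) → (52.28,65.82) → (85.13,24.92) → (12.11,93.50)

[2] `<path>` cubic bezier, #0000ff→cut S876 F1562: (41.85,33.50) → (53.71,44.67) → (75.41,57.17) → (92.78,62.65) → (91.65,52.80)

[3] `<rect>` rectangle, #ff0000→engrave S232 F3374: (23.42,97.97) → (57.98,97.97) → (57.98,83.45) → (23.42,83.45) → (23.42,97.97) (closed)

G21
G90
G00 X36.65 Y90.55
M3 S876
G1 X81.52 Y89.23 F1562
G1 X78.97 Y69.90
G1 X52.28 Y65.82
G1 X85.13 Y24.92
G1 X12.11 Y93.50
M5
G00 X41.85 Y33.50
M3 S876
G1 X53.71 Y44.67 F1562
G1 X75.41 Y57.17
G1 X92.78 Y62.65
G1 X91.65 Y52.80
M5
G00 X23.42 Y97.97
M3 S232
G1 X57.98 Y97.97 F3374
G1 X57.98 Y83.45
G1 X23.42 Y83.45
G1 X23.42 Y97.97
M5
G00 X0.00 Y0.00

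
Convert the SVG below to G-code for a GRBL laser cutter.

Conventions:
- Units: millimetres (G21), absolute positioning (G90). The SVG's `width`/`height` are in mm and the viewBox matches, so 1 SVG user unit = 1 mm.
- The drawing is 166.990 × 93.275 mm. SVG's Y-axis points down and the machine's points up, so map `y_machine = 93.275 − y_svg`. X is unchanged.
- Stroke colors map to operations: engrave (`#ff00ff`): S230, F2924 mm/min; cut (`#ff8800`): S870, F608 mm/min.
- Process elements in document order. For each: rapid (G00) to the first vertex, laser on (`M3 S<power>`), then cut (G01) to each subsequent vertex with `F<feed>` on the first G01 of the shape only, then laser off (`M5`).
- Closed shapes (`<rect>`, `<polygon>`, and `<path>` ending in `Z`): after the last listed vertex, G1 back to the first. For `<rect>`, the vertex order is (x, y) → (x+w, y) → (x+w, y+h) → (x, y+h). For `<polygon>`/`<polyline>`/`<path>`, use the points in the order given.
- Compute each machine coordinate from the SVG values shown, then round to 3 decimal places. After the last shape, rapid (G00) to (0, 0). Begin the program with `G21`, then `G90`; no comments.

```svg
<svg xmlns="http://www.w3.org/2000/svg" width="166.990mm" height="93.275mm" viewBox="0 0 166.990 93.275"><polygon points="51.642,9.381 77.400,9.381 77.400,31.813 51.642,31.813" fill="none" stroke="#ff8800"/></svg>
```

G21
G90
G00 X51.642 Y83.894
M3 S870
G01 X77.400 Y83.894 F608
G01 X77.400 Y61.462
G01 X51.642 Y61.462
G01 X51.642 Y83.894
M5
G00 X0.000 Y0.000

1 u = 1 mm; y_m = 93.275 − y.

[1] `<polygon>` rectangle, #ff8800→cut S870 F608: (51.642,83.894) → (77.400,83.894) → (77.400,61.462) → (51.642,61.462) → (51.642,83.894) (closed)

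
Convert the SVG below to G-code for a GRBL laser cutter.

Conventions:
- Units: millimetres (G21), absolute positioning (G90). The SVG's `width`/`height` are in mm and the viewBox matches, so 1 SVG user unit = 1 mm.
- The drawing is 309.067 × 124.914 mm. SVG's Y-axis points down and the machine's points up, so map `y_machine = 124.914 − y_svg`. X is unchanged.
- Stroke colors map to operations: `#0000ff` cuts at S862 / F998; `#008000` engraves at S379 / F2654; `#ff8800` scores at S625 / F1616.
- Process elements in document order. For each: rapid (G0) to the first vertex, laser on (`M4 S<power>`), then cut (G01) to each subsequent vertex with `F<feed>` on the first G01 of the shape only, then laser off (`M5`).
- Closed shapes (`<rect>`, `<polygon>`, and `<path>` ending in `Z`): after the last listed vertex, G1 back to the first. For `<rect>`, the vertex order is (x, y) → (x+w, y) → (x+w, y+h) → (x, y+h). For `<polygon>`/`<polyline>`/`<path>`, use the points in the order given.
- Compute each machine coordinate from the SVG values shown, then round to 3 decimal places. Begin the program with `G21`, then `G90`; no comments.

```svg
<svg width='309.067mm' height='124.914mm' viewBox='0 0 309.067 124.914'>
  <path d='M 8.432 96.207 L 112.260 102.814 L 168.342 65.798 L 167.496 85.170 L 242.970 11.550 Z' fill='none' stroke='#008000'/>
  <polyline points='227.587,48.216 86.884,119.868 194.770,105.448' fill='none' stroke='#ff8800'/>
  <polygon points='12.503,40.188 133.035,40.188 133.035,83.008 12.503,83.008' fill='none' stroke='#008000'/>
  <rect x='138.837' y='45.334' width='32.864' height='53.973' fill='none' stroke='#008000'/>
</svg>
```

G21
G90
G0 X8.432 Y28.707
M4 S379
G01 X112.260 Y22.100 F2654
G01 X168.342 Y59.116
G01 X167.496 Y39.744
G01 X242.970 Y113.364
G01 X8.432 Y28.707
M5
G0 X227.587 Y76.698
M4 S625
G01 X86.884 Y5.046 F1616
G01 X194.770 Y19.466
M5
G0 X12.503 Y84.726
M4 S379
G01 X133.035 Y84.726 F2654
G01 X133.035 Y41.906
G01 X12.503 Y41.906
G01 X12.503 Y84.726
M5
G0 X138.837 Y79.580
M4 S379
G01 X171.701 Y79.580 F2654
G01 X171.701 Y25.607
G01 X138.837 Y25.607
G01 X138.837 Y79.580
M5

Since the viewBox matches the mm dimensions, user units are millimetres directly. The only transform is the Y-flip y_m = 124.914 − y_svg.

Shape 1 is a closed polygon drawn with `<path>`. Its stroke #008000 means engrave at S379, F2654. After flipping Y the toolpath is (8.432,28.707) → (112.260,22.100) → (168.342,59.116) → (167.496,39.744) → (242.970,113.364) → (8.432,28.707), returning to the start.

Shape 2 is a open polyline drawn with `<polyline>`. Its stroke #ff8800 means score at S625, F1616. After flipping Y the toolpath is (227.587,76.698) → (86.884,5.046) → (194.770,19.466).

Shape 3 is a rectangle drawn with `<polygon>`. Its stroke #008000 means engrave at S379, F2654. After flipping Y the toolpath is (12.503,84.726) → (133.035,84.726) → (133.035,41.906) → (12.503,41.906) → (12.503,84.726), returning to the start.

Shape 4 is a rectangle drawn with `<rect>`. Its stroke #008000 means engrave at S379, F2654. After flipping Y the toolpath is (138.837,79.580) → (171.701,79.580) → (171.701,25.607) → (138.837,25.607) → (138.837,79.580), returning to the start.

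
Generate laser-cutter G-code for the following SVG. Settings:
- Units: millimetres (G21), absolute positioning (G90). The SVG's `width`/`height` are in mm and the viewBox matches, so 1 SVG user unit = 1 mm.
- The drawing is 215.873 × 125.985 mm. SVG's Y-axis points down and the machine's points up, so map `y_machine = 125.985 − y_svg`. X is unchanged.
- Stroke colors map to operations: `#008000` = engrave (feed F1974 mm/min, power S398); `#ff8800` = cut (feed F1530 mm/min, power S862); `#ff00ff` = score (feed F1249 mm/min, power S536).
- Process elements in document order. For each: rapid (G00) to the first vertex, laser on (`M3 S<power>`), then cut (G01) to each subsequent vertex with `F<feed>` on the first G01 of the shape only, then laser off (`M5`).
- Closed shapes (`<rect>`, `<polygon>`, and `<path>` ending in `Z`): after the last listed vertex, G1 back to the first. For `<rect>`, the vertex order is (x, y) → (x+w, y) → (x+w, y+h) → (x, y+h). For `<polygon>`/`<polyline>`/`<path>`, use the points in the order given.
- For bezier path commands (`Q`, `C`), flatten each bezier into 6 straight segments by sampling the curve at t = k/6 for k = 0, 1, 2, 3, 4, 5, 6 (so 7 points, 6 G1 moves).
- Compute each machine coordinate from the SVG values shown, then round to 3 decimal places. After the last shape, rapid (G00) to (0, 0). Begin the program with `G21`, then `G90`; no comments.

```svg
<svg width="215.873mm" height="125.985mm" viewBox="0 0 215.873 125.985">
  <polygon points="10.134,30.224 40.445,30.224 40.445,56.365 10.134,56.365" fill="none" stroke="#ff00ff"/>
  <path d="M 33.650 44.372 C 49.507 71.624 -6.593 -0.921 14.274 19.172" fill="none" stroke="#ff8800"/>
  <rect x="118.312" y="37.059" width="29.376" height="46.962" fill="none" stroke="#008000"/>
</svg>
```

G21
G90
G00 X10.134 Y95.761
M3 S536
G01 X40.445 Y95.761 F1249
G01 X40.445 Y69.620
G01 X10.134 Y69.620
G01 X10.134 Y95.761
M5
G00 X33.650 Y81.613
M3 S862
G01 X36.272 Y75.413 F1530
G01 X31.037 Y80.499
G01 X22.083 Y91.528
G01 X13.547 Y103.154
G01 X9.565 Y110.031
G01 X14.274 Y106.813
M5
G00 X118.312 Y88.926
M3 S398
G01 X147.688 Y88.926 F1974
G01 X147.688 Y41.964
G01 X118.312 Y41.964
G01 X118.312 Y88.926
M5
G00 X0.000 Y0.000

viewBox `0 0 215.873 125.985` with mm width/height → 1 unit = 1 mm. Flip: y_m = 125.985 − y_svg.

**Shape 1** — `<polygon>` rectangle, stroke `#ff00ff` → score (S536, F1249). Machine vertices: (10.134,95.761) → (40.445,95.761) → (40.445,69.620) → (10.134,69.620) → (10.134,95.761). Closed: final G1 returns to the first vertex.

**Shape 2** — `<path>` cubic bezier, stroke `#ff8800` → cut (S862, F1530). Control points (SVG): P0=(33.650,44.372), P1=(49.507,71.624), P2=(-6.593,-0.921), P3=(14.274,19.172); sampled at t=k/6. Machine vertices: (33.650,81.613) → (36.272,75.413) → (31.037,80.499) → (22.083,91.528) → (13.547,103.154) → (9.565,110.031) → (14.274,106.813). Open path.

**Shape 3** — `<rect>` rectangle, stroke `#008000` → engrave (S398, F1974). Machine vertices: (118.312,88.926) → (147.688,88.926) → (147.688,41.964) → (118.312,41.964) → (118.312,88.926). Closed: final G1 returns to the first vertex.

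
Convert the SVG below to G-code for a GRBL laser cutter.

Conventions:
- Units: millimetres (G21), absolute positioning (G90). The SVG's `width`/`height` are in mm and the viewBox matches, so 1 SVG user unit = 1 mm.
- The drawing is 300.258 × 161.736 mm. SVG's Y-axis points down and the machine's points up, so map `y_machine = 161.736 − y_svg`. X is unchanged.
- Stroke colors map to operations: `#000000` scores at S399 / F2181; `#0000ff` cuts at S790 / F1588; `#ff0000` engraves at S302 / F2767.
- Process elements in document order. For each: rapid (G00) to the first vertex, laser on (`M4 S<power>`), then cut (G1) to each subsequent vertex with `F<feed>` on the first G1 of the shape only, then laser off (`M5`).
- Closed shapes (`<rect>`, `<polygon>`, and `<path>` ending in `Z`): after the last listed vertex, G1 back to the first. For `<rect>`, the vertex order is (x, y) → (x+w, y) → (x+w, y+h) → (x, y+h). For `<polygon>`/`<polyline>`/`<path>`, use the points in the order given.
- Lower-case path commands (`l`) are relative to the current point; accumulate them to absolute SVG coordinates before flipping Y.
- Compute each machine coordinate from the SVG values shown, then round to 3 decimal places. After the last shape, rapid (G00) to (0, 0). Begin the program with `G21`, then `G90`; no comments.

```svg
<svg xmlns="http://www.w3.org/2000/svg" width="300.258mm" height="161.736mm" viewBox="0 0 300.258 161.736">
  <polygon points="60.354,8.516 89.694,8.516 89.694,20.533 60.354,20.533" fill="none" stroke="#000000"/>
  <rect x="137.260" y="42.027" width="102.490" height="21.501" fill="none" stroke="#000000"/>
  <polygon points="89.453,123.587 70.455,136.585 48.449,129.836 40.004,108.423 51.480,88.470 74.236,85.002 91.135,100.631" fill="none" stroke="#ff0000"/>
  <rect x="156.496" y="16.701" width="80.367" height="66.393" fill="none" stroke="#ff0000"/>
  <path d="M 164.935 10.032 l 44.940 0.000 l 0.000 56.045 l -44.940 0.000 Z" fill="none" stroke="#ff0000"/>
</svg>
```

viewBox `0 0 300.258 161.736` with mm width/height → 1 unit = 1 mm. Flip: y_m = 161.736 − y_svg.

**Shape 1** — `<polygon>` rectangle, stroke `#000000` → score (S399, F2181). Machine vertices: (60.354,153.220) → (89.694,153.220) → (89.694,141.203) → (60.354,141.203) → (60.354,153.220). Closed: final G1 returns to the first vertex.

**Shape 2** — `<rect>` rectangle, stroke `#000000` → score (S399, F2181). Machine vertices: (137.260,119.709) → (239.750,119.709) → (239.750,98.208) → (137.260,98.208) → (137.260,119.709). Closed: final G1 returns to the first vertex.

**Shape 3** — `<polygon>` regular polygon, stroke `#ff0000` → engrave (S302, F2767). Machine vertices: (89.453,38.149) → (70.455,25.151) → (48.449,31.900) → (40.004,53.313) → (51.480,73.266) → (74.236,76.734) → (91.135,61.105) → (89.453,38.149). Closed: final G1 returns to the first vertex.

**Shape 4** — `<rect>` rectangle, stroke `#ff0000` → engrave (S302, F2767). Machine vertices: (156.496,145.035) → (236.863,145.035) → (236.863,78.642) → (156.496,78.642) → (156.496,145.035). Closed: final G1 returns to the first vertex.

**Shape 5** — `<path>` rectangle, stroke `#ff0000` → engrave (S302, F2767). Machine vertices: (164.935,151.704) → (209.875,151.704) → (209.875,95.659) → (164.935,95.659) → (164.935,151.704). Closed: final G1 returns to the first vertex.

G21
G90
G00 X60.354 Y153.220
M4 S399
G1 X89.694 Y153.220 F2181
G1 X89.694 Y141.203
G1 X60.354 Y141.203
G1 X60.354 Y153.220
M5
G00 X137.260 Y119.709
M4 S399
G1 X239.750 Y119.709 F2181
G1 X239.750 Y98.208
G1 X137.260 Y98.208
G1 X137.260 Y119.709
M5
G00 X89.453 Y38.149
M4 S302
G1 X70.455 Y25.151 F2767
G1 X48.449 Y31.900
G1 X40.004 Y53.313
G1 X51.480 Y73.266
G1 X74.236 Y76.734
G1 X91.135 Y61.105
G1 X89.453 Y38.149
M5
G00 X156.496 Y145.035
M4 S302
G1 X236.863 Y145.035 F2767
G1 X236.863 Y78.642
G1 X156.496 Y78.642
G1 X156.496 Y145.035
M5
G00 X164.935 Y151.704
M4 S302
G1 X209.875 Y151.704 F2767
G1 X209.875 Y95.659
G1 X164.935 Y95.659
G1 X164.935 Y151.704
M5
G00 X0.000 Y0.000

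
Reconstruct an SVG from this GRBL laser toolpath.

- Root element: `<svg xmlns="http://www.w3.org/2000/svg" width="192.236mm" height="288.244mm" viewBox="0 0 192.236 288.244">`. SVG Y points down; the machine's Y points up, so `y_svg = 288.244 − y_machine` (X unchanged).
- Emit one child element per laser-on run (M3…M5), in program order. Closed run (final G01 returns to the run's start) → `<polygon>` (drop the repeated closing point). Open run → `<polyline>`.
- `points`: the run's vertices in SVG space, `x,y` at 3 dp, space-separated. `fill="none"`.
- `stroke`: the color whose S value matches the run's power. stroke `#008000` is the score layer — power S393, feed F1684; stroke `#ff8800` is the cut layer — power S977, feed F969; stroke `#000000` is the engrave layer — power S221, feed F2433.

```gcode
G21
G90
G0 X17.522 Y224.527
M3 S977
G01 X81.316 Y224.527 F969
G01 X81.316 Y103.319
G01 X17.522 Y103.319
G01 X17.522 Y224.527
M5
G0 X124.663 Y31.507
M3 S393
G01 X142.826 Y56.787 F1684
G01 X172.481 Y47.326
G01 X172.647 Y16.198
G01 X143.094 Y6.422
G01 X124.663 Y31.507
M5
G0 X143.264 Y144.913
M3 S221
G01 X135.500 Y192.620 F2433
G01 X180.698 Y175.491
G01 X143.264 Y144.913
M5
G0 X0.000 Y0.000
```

Machine Y-up, SVG Y-down with viewBox height 288.244, so y_svg = 288.244 − y_machine; X carries over.

Run 1: S977 ⇒ cut layer `#ff8800`. The run returns to its start, so emit a `<polygon>` with points (Y-flipped): 17.522,63.717 81.316,63.717 81.316,184.925 17.522,184.925.

Run 2: S393 ⇒ score layer `#008000`. The run returns to its start, so emit a `<polygon>` with points (Y-flipped): 124.663,256.737 142.826,231.457 172.481,240.918 172.647,272.046 143.094,281.822.

Run 3: power S221 maps to stroke `#000000` (engrave). The run returns to its start, so emit a `<polygon>` with points (Y-flipped): 143.264,143.331 135.500,95.624 180.698,112.753.

<svg xmlns="http://www.w3.org/2000/svg" width="192.236mm" height="288.244mm" viewBox="0 0 192.236 288.244">
  <polygon points="17.522,63.717 81.316,63.717 81.316,184.925 17.522,184.925" fill="none" stroke="#ff8800"/>
  <polygon points="124.663,256.737 142.826,231.457 172.481,240.918 172.647,272.046 143.094,281.822" fill="none" stroke="#008000"/>
  <polygon points="143.264,143.331 135.500,95.624 180.698,112.753" fill="none" stroke="#000000"/>
</svg>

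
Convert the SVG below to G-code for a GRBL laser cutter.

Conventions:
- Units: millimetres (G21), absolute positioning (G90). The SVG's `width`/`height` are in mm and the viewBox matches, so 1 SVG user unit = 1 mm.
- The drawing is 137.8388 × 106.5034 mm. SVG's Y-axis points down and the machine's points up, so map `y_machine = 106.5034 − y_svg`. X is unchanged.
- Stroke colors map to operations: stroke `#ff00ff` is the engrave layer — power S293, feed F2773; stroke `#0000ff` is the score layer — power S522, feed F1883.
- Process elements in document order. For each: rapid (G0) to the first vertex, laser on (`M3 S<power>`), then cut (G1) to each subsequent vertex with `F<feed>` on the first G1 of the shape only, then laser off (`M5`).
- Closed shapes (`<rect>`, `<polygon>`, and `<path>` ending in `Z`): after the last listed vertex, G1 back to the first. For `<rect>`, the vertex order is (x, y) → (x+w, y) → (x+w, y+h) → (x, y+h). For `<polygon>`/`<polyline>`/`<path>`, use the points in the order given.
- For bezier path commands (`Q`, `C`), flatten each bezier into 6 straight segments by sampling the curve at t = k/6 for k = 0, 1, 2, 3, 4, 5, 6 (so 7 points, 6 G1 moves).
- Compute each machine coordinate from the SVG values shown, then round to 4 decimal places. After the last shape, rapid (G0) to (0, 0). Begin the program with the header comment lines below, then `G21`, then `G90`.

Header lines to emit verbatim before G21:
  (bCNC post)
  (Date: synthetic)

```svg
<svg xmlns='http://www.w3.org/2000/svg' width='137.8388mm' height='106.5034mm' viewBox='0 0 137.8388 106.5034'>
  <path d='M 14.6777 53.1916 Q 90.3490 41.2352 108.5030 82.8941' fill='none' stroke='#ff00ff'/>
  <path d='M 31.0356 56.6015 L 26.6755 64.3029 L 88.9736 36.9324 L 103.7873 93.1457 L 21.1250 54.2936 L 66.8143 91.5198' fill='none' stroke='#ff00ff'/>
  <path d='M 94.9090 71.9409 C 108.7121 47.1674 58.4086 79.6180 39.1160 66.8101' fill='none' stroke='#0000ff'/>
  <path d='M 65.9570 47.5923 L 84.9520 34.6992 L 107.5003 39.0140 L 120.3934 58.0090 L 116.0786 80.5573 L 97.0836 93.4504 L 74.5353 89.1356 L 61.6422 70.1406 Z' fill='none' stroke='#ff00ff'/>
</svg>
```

(bCNC post)
(Date: synthetic)
G21
G90
G0 X14.6777 Y53.3118
M3 S293
G1 X38.3038 Y55.8080 F2773
G1 X58.7344 Y55.3255
G1 X75.9697 Y51.8644
G1 X90.0095 Y45.4246
G1 X100.8540 Y36.0063
G1 X108.5030 Y23.6093
M5
G0 X31.0356 Y49.9019
M3 S293
G1 X26.6755 Y42.2005 F2773
G1 X88.9736 Y69.5710
G1 X103.7873 Y13.3577
G1 X21.1250 Y52.2098
G1 X66.8143 Y14.9836
M5
G0 X94.9090 Y34.5625
M3 S522
G1 X96.9087 Y42.6550 F1883
G1 X90.8661 Y44.0570
G1 X79.4234 Y41.6150
G1 X65.2227 Y38.1759
G1 X50.9062 Y36.5864
G1 X39.1160 Y39.6933
M5
G0 X65.9570 Y58.9111
M3 S293
G1 X84.9520 Y71.8042 F2773
G1 X107.5003 Y67.4894
G1 X120.3934 Y48.4944
G1 X116.0786 Y25.9461
G1 X97.0836 Y13.0530
G1 X74.5353 Y17.3678
G1 X61.6422 Y36.3628
G1 X65.9570 Y58.9111
M5
G0 X0.0000 Y0.0000

Since the viewBox matches the mm dimensions, user units are millimetres directly. The only transform is the Y-flip y_m = 106.5034 − y_svg.

Shape 1 is a quadratic bezier drawn with `<path>`. Its stroke #ff00ff means engrave at S293, F2773. After flipping Y the toolpath is (14.6777,53.3118) → (38.3038,55.8080) → (58.7344,55.3255) → (75.9697,51.8644) → (90.0095,45.4246) → (100.8540,36.0063) → (108.5030,23.6093).

Shape 2 is a open polyline drawn with `<path>`. Its stroke #ff00ff means engrave at S293, F2773. After flipping Y the toolpath is (31.0356,49.9019) → (26.6755,42.2005) → (88.9736,69.5710) → (103.7873,13.3577) → (21.1250,52.2098) → (66.8143,14.9836).

Shape 3 is a cubic bezier drawn with `<path>`. Its stroke #0000ff means score at S522, F1883. After flipping Y the toolpath is (94.9090,34.5625) → (96.9087,42.6550) → (90.8661,44.0570) → (79.4234,41.6150) → (65.2227,38.1759) → (50.9062,36.5864) → (39.1160,39.6933).

Shape 4 is a regular polygon drawn with `<path>`. Its stroke #ff00ff means engrave at S293, F2773. After flipping Y the toolpath is (65.9570,58.9111) → (84.9520,71.8042) → (107.5003,67.4894) → (120.3934,48.4944) → (116.0786,25.9461) → (97.0836,13.0530) → (74.5353,17.3678) → (61.6422,36.3628) → (65.9570,58.9111), returning to the start.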